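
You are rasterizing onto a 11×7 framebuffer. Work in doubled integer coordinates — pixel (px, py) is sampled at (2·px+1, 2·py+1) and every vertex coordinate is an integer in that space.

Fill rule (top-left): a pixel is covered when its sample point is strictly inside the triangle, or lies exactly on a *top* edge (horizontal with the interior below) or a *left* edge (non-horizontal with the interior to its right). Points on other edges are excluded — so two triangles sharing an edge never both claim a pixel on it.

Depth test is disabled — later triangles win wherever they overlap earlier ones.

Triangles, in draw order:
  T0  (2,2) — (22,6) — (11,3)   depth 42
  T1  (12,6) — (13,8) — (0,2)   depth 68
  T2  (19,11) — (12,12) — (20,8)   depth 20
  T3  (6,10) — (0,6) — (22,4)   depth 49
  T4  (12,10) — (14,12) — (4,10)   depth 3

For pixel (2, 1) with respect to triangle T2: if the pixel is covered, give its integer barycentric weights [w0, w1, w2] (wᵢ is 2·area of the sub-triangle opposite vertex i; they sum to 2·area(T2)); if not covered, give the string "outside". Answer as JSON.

T0:
  2·area = 16  (B↔C swapped to make it positive)
  edge (2, 2)→(11, 3): d=(9,1) right/bottom  bias=-1
  edge (11, 3)→(22, 6): d=(11,3) right/bottom  bias=-1
  edge (22, 6)→(2, 2): d=(-20,-4) top-left  bias=+0
    (3,1)@(7, 3): e=[4,12,0] → █  [on edge]
    (4,1)@(9, 3): e=[2,6,8] → █
    (5,1)@(11, 3): e=[0,0,16] → ·  [on edge]
    (3,2)@(7, 5): e=[22,34,-40] → ·
    (4,2)@(9, 5): e=[20,28,-32] → ·
    (8,2)@(17, 5): e=[12,4,0] → █  [on edge]
    (9,2)@(19, 5): e=[10,-2,8] → ·
    (8,3)@(17, 7): e=[30,26,-40] → ·
  covered (3 px):
    · · · · · · · · · · ·
    · · · █ █ · · · · · ·
    · · · · · · · · █ · ·
    · · · · · · · · · · ·
    · · · · · · · · · · ·
    · · · · · · · · · · ·
    · · · · · · · · · · ·
T1:
  2·area = 20
  edge (12, 6)→(13, 8): d=(1,2) right/bottom  bias=-1
  edge (13, 8)→(0, 2): d=(-13,-6) top-left  bias=+0
  edge (0, 2)→(12, 6): d=(12,4) right/bottom  bias=-1
    (1,1)@(3, 3): e=[15,5,0] → ·  [on edge]
    (3,2)@(7, 5): e=[9,3,8] → █
    (4,2)@(9, 5): e=[5,15,0] → ·  [on edge]
    (3,3)@(7, 7): e=[11,-23,32] → ·
    (5,3)@(11, 7): e=[3,1,16] → █
    (6,3)@(13, 7): e=[-1,13,8] → ·
    (7,3)@(15, 7): e=[-5,25,0] → ·  [on edge]
    (5,4)@(11, 9): e=[5,-25,40] → ·
    (10,4)@(21, 9): e=[-15,35,0] → ·  [on edge]
  covered (2 px):
    · · · · · · · · · · ·
    · · · · · · · · · · ·
    · · · █ · · · · · · ·
    · · · · · █ · · · · ·
    · · · · · · · · · · ·
    · · · · · · · · · · ·
    · · · · · · · · · · ·
T2:
  2·area = 20
  edge (19, 11)→(12, 12): d=(-7,1) right/bottom  bias=-1
  edge (12, 12)→(20, 8): d=(8,-4) top-left  bias=+0
  edge (20, 8)→(19, 11): d=(-1,3) right/bottom  bias=-1
    (10,2)@(21, 5): e=[40,-20,0] → ·  [on edge]
    (9,4)@(19, 9): e=[14,4,2] → █
    (10,4)@(21, 9): e=[12,12,-4] → ·
    (7,5)@(15, 11): e=[4,4,12] → █
    (8,5)@(17, 11): e=[2,12,6] → █
    (9,5)@(19, 11): e=[0,20,0] → ·  [on edge]
    (2,6)@(5, 13): e=[0,-20,40] → ·  [on edge]
    (7,6)@(15, 13): e=[-10,20,10] → ·
    (8,6)@(17, 13): e=[-12,28,4] → ·
  covered (3 px):
    · · · · · · · · · · ·
    · · · · · · · · · · ·
    · · · · · · · · · · ·
    · · · · · · · · · · ·
    · · · · · · · · · █ ·
    · · · · · · · █ █ · ·
    · · · · · · · · · · ·
T3:
  2·area = 100
  edge (6, 10)→(0, 6): d=(-6,-4) top-left  bias=+0
  edge (0, 6)→(22, 4): d=(22,-2) top-left  bias=+0
  edge (22, 4)→(6, 10): d=(-16,6) right/bottom  bias=-1
    (5,2)@(11, 5): e=[50,0,50] → █  [on edge]
    (6,2)@(13, 5): e=[58,4,38] → █
    (7,2)@(15, 5): e=[66,8,26] → █
    (8,2)@(17, 5): e=[74,12,14] → █
    (9,2)@(19, 5): e=[82,16,2] → █
    (10,2)@(21, 5): e=[90,20,-10] → ·
    (1,3)@(3, 7): e=[6,28,66] → █
    (2,3)@(5, 7): e=[14,32,54] → █
    (3,3)@(7, 7): e=[22,36,42] → █
    (4,3)@(9, 7): e=[30,40,30] → █
    (7,3)@(15, 7): e=[54,52,-6] → ·
    (8,3)@(17, 7): e=[62,56,-18] → ·
  covered (13 px):
    · · · · · · · · · · ·
    · · · · · · · · · · ·
    · · · · · █ █ █ █ █ ·
    · █ █ █ █ █ █ · · · ·
    · · █ █ · · · · · · ·
    · · · · · · · · · · ·
    · · · · · · · · · · ·
T4:
  2·area = 16
  edge (12, 10)→(14, 12): d=(2,2) right/bottom  bias=-1
  edge (14, 12)→(4, 10): d=(-10,-2) top-left  bias=+0
  edge (4, 10)→(12, 10): d=(8,0) top-left  bias=+0
    (1,0)@(3, 1): e=[0,88,-72] → ·  [on edge]
    (2,1)@(5, 3): e=[0,72,-56] → ·  [on edge]
    (3,2)@(7, 5): e=[0,56,-40] → ·  [on edge]
    (4,3)@(9, 7): e=[0,40,-24] → ·  [on edge]
    (5,4)@(11, 9): e=[0,24,-8] → ·  [on edge]
    (4,5)@(9, 11): e=[8,0,8] → █  [on edge]
    (5,5)@(11, 11): e=[4,4,8] → █
    (6,5)@(13, 11): e=[0,8,8] → ·  [on edge]
    (4,6)@(9, 13): e=[12,-20,24] → ·
    (5,6)@(11, 13): e=[8,-16,24] → ·
    (7,6)@(15, 13): e=[0,-8,24] → ·  [on edge]
    (9,6)@(19, 13): e=[-8,0,24] → ·  [on edge]
  covered (2 px):
    · · · · · · · · · · ·
    · · · · · · · · · · ·
    · · · · · · · · · · ·
    · · · · · · · · · · ·
    · · · · · · · · · · ·
    · · · · █ █ · · · · ·
    · · · · · · · · · · ·

Result: "outside"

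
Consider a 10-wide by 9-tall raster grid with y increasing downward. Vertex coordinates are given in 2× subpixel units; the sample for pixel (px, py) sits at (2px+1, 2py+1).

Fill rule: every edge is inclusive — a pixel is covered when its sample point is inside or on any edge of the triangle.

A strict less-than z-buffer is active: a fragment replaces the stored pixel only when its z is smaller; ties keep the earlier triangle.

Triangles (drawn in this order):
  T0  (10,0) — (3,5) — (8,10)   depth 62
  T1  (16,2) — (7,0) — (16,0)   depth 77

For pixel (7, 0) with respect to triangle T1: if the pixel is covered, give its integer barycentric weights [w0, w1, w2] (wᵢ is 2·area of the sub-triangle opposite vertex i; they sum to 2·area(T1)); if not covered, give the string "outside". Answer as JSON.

T0:
  2·area = 60  (B↔C swapped to make it positive)
  edge (10, 0)→(8, 10): d=(-2,10) inclusive
  edge (8, 10)→(3, 5): d=(-5,-5) inclusive
  edge (3, 5)→(10, 0): d=(7,-5) inclusive
    (4,0)@(9, 1): e=[8,50,2] → X
    (5,0)@(11, 1): e=[-12,60,12] → .
    (0,1)@(1, 3): e=[84,0,-24] → .  [on edge]
    (3,1)@(7, 3): e=[24,30,6] → X
    (5,1)@(11, 3): e=[-16,50,26] → .
    (1,2)@(3, 5): e=[60,0,0] → X  [on edge]
    (2,2)@(5, 5): e=[40,10,10] → X
    (4,2)@(9, 5): e=[0,30,30] → X  [on edge]
    (5,2)@(11, 5): e=[-20,40,40] → .
    (1,3)@(3, 7): e=[56,-10,14] → .
    (2,3)@(5, 7): e=[36,0,24] → X  [on edge]
    (4,3)@(9, 7): e=[-4,20,44] → .
    (3,4)@(7, 9): e=[12,0,48] → X  [on edge]
    (4,5)@(9, 11): e=[-12,0,72] → .  [on edge]
    (5,6)@(11, 13): e=[-36,0,96] → .  [on edge]
    (3,7)@(7, 15): e=[0,-30,90] → .  [on edge]
    (6,7)@(13, 15): e=[-60,0,120] → .  [on edge]
    (7,8)@(15, 17): e=[-84,0,144] → .  [on edge]
  covered (10 px):
    . . . . X . . . . .
    . . . X X . . . . .
    . X X X X . . . . .
    . . X X . . . . . .
    . . . X . . . . . .
    . . . . . . . . . .
    . . . . . . . . . .
    . . . . . . . . . .
    . . . . . . . . . .
T1:
  2·area = 18
  edge (16, 2)→(7, 0): d=(-9,-2) inclusive
  edge (7, 0)→(16, 0): d=(9,0) inclusive
  edge (16, 0)→(16, 2): d=(0,2) inclusive
    (6,0)@(13, 1): e=[3,9,6] → X
    (7,0)@(15, 1): e=[7,9,2] → X
    (8,0)@(17, 1): e=[11,9,-2] → .
    (6,1)@(13, 3): e=[-15,27,6] → .
    (7,1)@(15, 3): e=[-11,27,2] → .
  covered (2 px):
    . . . . . . X X . .
    . . . . . . . . . .
    . . . . . . . . . .
    . . . . . . . . . .
    . . . . . . . . . .
    . . . . . . . . . .
    . . . . . . . . . .
    . . . . . . . . . .
    . . . . . . . . . .

Final: [9,2,7]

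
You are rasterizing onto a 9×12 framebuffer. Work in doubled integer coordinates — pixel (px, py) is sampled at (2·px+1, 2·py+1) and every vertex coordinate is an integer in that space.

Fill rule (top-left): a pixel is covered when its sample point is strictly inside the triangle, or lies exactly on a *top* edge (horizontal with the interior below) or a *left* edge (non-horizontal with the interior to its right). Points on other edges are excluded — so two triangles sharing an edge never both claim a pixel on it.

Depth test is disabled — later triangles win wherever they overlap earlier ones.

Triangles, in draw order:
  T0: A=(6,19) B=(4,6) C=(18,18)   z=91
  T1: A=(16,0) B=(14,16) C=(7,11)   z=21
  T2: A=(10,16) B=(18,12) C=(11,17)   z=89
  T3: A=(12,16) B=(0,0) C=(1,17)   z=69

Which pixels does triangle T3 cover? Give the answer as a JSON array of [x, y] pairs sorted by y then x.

T0:
  2·area = 158
  edge (6, 19)→(4, 6): d=(-2,-13) top-left  bias=+0
  edge (4, 6)→(18, 18): d=(14,12) right/bottom  bias=-1
  edge (18, 18)→(6, 19): d=(-12,1) right/bottom  bias=-1
    (2,3)@(5, 7): e=[11,2,145] → █
    (3,3)@(7, 7): e=[37,-22,143] → ·
    (2,4)@(5, 9): e=[7,30,121] → █
    (3,4)@(7, 9): e=[33,6,119] → █
    (4,4)@(9, 9): e=[59,-18,117] → ·
    (2,5)@(5, 11): e=[3,58,97] → █
    (4,5)@(9, 11): e=[55,10,93] → █
    (5,5)@(11, 11): e=[81,-14,91] → ·
    (2,6)@(5, 13): e=[-1,86,73] → ·
    (3,6)@(7, 13): e=[25,62,71] → █
    (5,6)@(11, 13): e=[77,14,67] → █
    (6,6)@(13, 13): e=[103,-10,65] → ·
  covered (18 px):
    · · · · · · · · ·
    · · · · · · · · ·
    · · · · · · · · ·
    · · █ · · · · · ·
    · · █ █ · · · · ·
    · · █ █ █ · · · ·
    · · · █ █ █ · · ·
    · · · █ █ █ █ · ·
    · · · █ █ █ █ █ ·
    · · · · · · · · ·
    · · · · · · · · ·
    · · · · · · · · ·
T1:
  2·area = 122
  edge (16, 0)→(14, 16): d=(-2,16) right/bottom  bias=-1
  edge (14, 16)→(7, 11): d=(-7,-5) top-left  bias=+0
  edge (7, 11)→(16, 0): d=(9,-11) top-left  bias=+0
    (7,1)@(15, 3): e=[10,96,16] → █
    (8,1)@(17, 3): e=[-22,106,38] → ·
    (6,2)@(13, 5): e=[38,72,12] → █
    (8,2)@(17, 5): e=[-26,92,56] → ·
    (5,3)@(11, 7): e=[66,48,8] → █
    (8,3)@(17, 7): e=[-30,78,74] → ·
    (4,4)@(9, 9): e=[94,24,4] → █
    (7,4)@(15, 9): e=[-2,54,70] → ·
    (3,5)@(7, 11): e=[122,0,0] → █  [on edge]
    (7,5)@(15, 11): e=[-6,40,88] → ·
    (3,6)@(7, 13): e=[118,-14,18] → ·
    (4,6)@(9, 13): e=[86,-4,40] → ·
  covered (16 px):
    · · · · · · · · ·
    · · · · · · · █ ·
    · · · · · · █ █ ·
    · · · · · █ █ █ ·
    · · · · █ █ █ · ·
    · · · █ █ █ █ · ·
    · · · · · █ █ · ·
    · · · · · · █ · ·
    · · · · · · · · ·
    · · · · · · · · ·
    · · · · · · · · ·
    · · · · · · · · ·
T2:
  2·area = 12
  edge (10, 16)→(18, 12): d=(8,-4) top-left  bias=+0
  edge (18, 12)→(11, 17): d=(-7,5) right/bottom  bias=-1
  edge (11, 17)→(10, 16): d=(-1,-1) top-left  bias=+0
    (0,3)@(1, 7): e=[-108,120,0] → ·  [on edge]
    (1,4)@(3, 9): e=[-84,96,0] → ·  [on edge]
    (2,5)@(5, 11): e=[-60,72,0] → ·  [on edge]
    (3,6)@(7, 13): e=[-36,48,0] → ·  [on edge]
    (4,7)@(9, 15): e=[-12,24,0] → ·  [on edge]
    (6,7)@(13, 15): e=[4,4,4] → █
    (7,7)@(15, 15): e=[12,-6,6] → ·
    (5,8)@(11, 17): e=[12,0,0] → ·  [on edge]
    (6,8)@(13, 17): e=[20,-10,2] → ·
    (6,9)@(13, 19): e=[36,-24,0] → ·  [on edge]
    (7,10)@(15, 21): e=[60,-48,0] → ·  [on edge]
    (8,11)@(17, 23): e=[84,-72,0] → ·  [on edge]
  covered (1 px):
    · · · · · · · · ·
    · · · · · · · · ·
    · · · · · · · · ·
    · · · · · · · · ·
    · · · · · · · · ·
    · · · · · · · · ·
    · · · · · · · · ·
    · · · · · · █ · ·
    · · · · · · · · ·
    · · · · · · · · ·
    · · · · · · · · ·
    · · · · · · · · ·
T3:
  2·area = 188  (B↔C swapped to make it positive)
  edge (12, 16)→(1, 17): d=(-11,1) right/bottom  bias=-1
  edge (1, 17)→(0, 0): d=(-1,-17) top-left  bias=+0
  edge (0, 0)→(12, 16): d=(12,16) right/bottom  bias=-1
    (0,1)@(1, 3): e=[154,14,20] → █
    (1,1)@(3, 3): e=[152,48,-12] → ·
    (0,2)@(1, 5): e=[132,12,44] → █
    (1,2)@(3, 5): e=[130,46,12] → █
    (2,2)@(5, 5): e=[128,80,-20] → ·
    (0,3)@(1, 7): e=[110,10,68] → █
    (2,3)@(5, 7): e=[106,78,4] → █
    (3,3)@(7, 7): e=[104,112,-28] → ·
    (0,4)@(1, 9): e=[88,8,92] → █
    (3,4)@(7, 9): e=[82,110,-4] → ·
    (0,5)@(1, 11): e=[66,6,116] → █
    (3,5)@(7, 11): e=[60,108,20] → █
    (0,8)@(1, 17): e=[0,0,188] → ·  [on edge]
  covered (24 px):
    · · · · · · · · ·
    █ · · · · · · · ·
    █ █ · · · · · · ·
    █ █ █ · · · · · ·
    █ █ █ · · · · · ·
    █ █ █ █ · · · · ·
    █ █ █ █ █ · · · ·
    █ █ █ █ █ █ · · ·
    · · · · · · · · ·
    · · · · · · · · ·
    · · · · · · · · ·
    · · · · · · · · ·

Final: [[0,1],[0,2],[1,2],[0,3],[1,3],[2,3],[0,4],[1,4],[2,4],[0,5],[1,5],[2,5],[3,5],[0,6],[1,6],[2,6],[3,6],[4,6],[0,7],[1,7],[2,7],[3,7],[4,7],[5,7]]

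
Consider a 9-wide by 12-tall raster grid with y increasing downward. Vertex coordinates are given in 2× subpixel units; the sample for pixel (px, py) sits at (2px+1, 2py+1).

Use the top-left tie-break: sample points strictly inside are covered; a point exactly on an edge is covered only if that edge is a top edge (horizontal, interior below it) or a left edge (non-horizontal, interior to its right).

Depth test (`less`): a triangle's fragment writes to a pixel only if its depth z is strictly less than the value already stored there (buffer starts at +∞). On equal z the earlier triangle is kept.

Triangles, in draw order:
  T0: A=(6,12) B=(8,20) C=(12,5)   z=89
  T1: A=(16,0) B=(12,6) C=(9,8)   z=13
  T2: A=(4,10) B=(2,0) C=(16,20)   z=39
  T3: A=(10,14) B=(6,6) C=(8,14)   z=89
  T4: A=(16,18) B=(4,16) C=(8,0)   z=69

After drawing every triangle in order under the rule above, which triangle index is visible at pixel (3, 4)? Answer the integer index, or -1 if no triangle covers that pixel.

T0:
  2·area = 62  (B↔C swapped to make it positive)
  edge (6, 12)→(12, 5): d=(6,-7) top-left  bias=+0
  edge (12, 5)→(8, 20): d=(-4,15) right/bottom  bias=-1
  edge (8, 20)→(6, 12): d=(-2,-8) top-left  bias=+0
    (5,3)@(11, 7): e=[5,7,50] → X
    (6,3)@(13, 7): e=[19,-23,66] → .
    (4,4)@(9, 9): e=[3,29,30] → X
    (5,4)@(11, 9): e=[17,-1,46] → .
    (3,5)@(7, 11): e=[1,51,10] → X
    (5,5)@(11, 11): e=[29,-9,42] → .
    (3,6)@(7, 13): e=[13,43,6] → X
    (5,6)@(11, 13): e=[41,-17,38] → .
    (3,7)@(7, 15): e=[25,35,2] → X
    (5,7)@(11, 15): e=[53,-25,34] → .
    (3,8)@(7, 17): e=[37,27,-2] → .
    (4,8)@(9, 17): e=[51,-3,14] → .
  covered (8 px):
    . . . . . . . . .
    . . . . . . . . .
    . . . . . . . . .
    . . . . . X . . .
    . . . . X . . . .
    . . . X X . . . .
    . . . X X . . . .
    . . . X X . . . .
    . . . . . . . . .
    . . . . . . . . .
    . . . . . . . . .
    . . . . . . . . .
T1:
  2·area = 10
  edge (16, 0)→(12, 6): d=(-4,6) right/bottom  bias=-1
  edge (12, 6)→(9, 8): d=(-3,2) right/bottom  bias=-1
  edge (9, 8)→(16, 0): d=(7,-8) top-left  bias=+0
  covered (0 px):
    . . . . . . . . .
    . . . . . . . . .
    . . . . . . . . .
    . . . . . . . . .
    . . . . . . . . .
    . . . . . . . . .
    . . . . . . . . .
    . . . . . . . . .
    . . . . . . . . .
    . . . . . . . . .
    . . . . . . . . .
    . . . . . . . . .
T2:
  2·area = 100
  edge (4, 10)→(2, 0): d=(-2,-10) top-left  bias=+0
  edge (2, 0)→(16, 20): d=(14,20) right/bottom  bias=-1
  edge (16, 20)→(4, 10): d=(-12,-10) top-left  bias=+0
    (1,1)@(3, 3): e=[4,22,74] → X
    (2,1)@(5, 3): e=[24,-18,94] → .
    (1,2)@(3, 5): e=[0,50,50] → X  [on edge]
    (2,2)@(5, 5): e=[20,10,70] → X
    (3,2)@(7, 5): e=[40,-30,90] → .
    (1,3)@(3, 7): e=[-4,78,26] → .
    (2,3)@(5, 7): e=[16,38,46] → X
    (3,3)@(7, 7): e=[36,-2,66] → .
    (2,4)@(5, 9): e=[12,66,22] → X
    (3,4)@(7, 9): e=[32,26,42] → X
    (4,4)@(9, 9): e=[52,-14,62] → .
    (2,5)@(5, 11): e=[8,94,-2] → .
    (2,7)@(5, 15): e=[0,150,-50] → .  [on edge]
  covered (13 px):
    . . . . . . . . .
    . X . . . . . . .
    . X X . . . . . .
    . . X . . . . . .
    . . X X . . . . .
    . . . X X . . . .
    . . . . X X . . .
    . . . . . X . . .
    . . . . . . X . .
    . . . . . . . X .
    . . . . . . . . .
    . . . . . . . . .
T3:
  2·area = 16  (B↔C swapped to make it positive)
  edge (10, 14)→(8, 14): d=(-2,0) right/bottom  bias=-1
  edge (8, 14)→(6, 6): d=(-2,-8) top-left  bias=+0
  edge (6, 6)→(10, 14): d=(4,8) right/bottom  bias=-1
    (3,4)@(7, 9): e=[10,2,4] → X
    (4,4)@(9, 9): e=[10,18,-12] → .
    (3,5)@(7, 11): e=[6,-2,12] → .
    (4,6)@(9, 13): e=[2,10,4] → X
    (5,6)@(11, 13): e=[2,26,-12] → .
    (4,7)@(9, 15): e=[-2,6,12] → .
  covered (2 px):
    . . . . . . . . .
    . . . . . . . . .
    . . . . . . . . .
    . . . . . . . . .
    . . . X . . . . .
    . . . . . . . . .
    . . . . X . . . .
    . . . . . . . . .
    . . . . . . . . .
    . . . . . . . . .
    . . . . . . . . .
    . . . . . . . . .
T4:
  2·area = 200
  edge (16, 18)→(4, 16): d=(-12,-2) top-left  bias=+0
  edge (4, 16)→(8, 0): d=(4,-16) top-left  bias=+0
  edge (8, 0)→(16, 18): d=(8,18) right/bottom  bias=-1
    (4,1)@(9, 3): e=[166,28,6] → X
    (5,1)@(11, 3): e=[170,60,-30] → .
    (3,2)@(7, 5): e=[138,4,58] → X
    (5,2)@(11, 5): e=[146,68,-14] → .
    (3,3)@(7, 7): e=[114,12,74] → X
    (5,3)@(11, 7): e=[122,76,2] → X
    (6,3)@(13, 7): e=[126,108,-34] → .
    (3,4)@(7, 9): e=[90,20,90] → X
    (6,4)@(13, 9): e=[102,116,-18] → .
    (3,5)@(7, 11): e=[66,28,106] → X
    (6,5)@(13, 11): e=[78,124,-2] → .
    (2,6)@(5, 13): e=[38,4,158] → X
  covered (25 px):
    . . . . . . . . .
    . . . . X . . . .
    . . . X X . . . .
    . . . X X X . . .
    . . . X X X . . .
    . . . X X X . . .
    . . X X X X X . .
    . . X X X X X . .
    . . . . . X X X .
    . . . . . . . . .
    . . . . . . . . .
    . . . . . . . . .

Z-buffer (winner per pixel, '.' = empty):
  . . . . . . . . .
  . 2 . . 4 . . . .
  . 2 2 4 4 . . . .
  . . 2 4 4 4 . . .
  . . 2 2 4 4 . . .
  . . . 2 2 4 . . .
  . . 4 4 2 2 4 . .
  . . 4 4 4 2 4 . .
  . . . . . 4 2 4 .
  . . . . . . . 2 .
  . . . . . . . . .
  . . . . . . . . .

Final: 2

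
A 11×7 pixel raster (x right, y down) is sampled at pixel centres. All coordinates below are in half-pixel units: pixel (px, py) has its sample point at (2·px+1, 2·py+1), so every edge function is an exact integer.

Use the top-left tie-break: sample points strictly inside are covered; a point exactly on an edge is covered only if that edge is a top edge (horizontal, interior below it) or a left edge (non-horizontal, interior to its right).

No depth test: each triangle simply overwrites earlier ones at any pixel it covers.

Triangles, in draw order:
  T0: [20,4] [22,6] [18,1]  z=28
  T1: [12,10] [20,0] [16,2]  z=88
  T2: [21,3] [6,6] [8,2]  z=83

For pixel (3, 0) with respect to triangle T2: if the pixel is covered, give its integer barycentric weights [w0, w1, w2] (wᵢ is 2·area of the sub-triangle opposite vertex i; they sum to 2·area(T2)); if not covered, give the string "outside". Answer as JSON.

T0:
  2·area = 2  (B↔C swapped to make it positive)
  edge (20, 4)→(18, 1): d=(-2,-3) top-left  bias=+0
  edge (18, 1)→(22, 6): d=(4,5) right/bottom  bias=-1
  edge (22, 6)→(20, 4): d=(-2,-2) top-left  bias=+0
    (8,0)@(17, 1): e=[-3,5,0] → ·  [on edge]
    (9,1)@(19, 3): e=[-1,3,0] → ·  [on edge]
    (10,2)@(21, 5): e=[1,1,0] → #  [on edge]
    (10,3)@(21, 7): e=[-3,9,-4] → ·
  covered (1 px):
    · · · · · · · · · · ·
    · · · · · · · · · · ·
    · · · · · · · · · · #
    · · · · · · · · · · ·
    · · · · · · · · · · ·
    · · · · · · · · · · ·
    · · · · · · · · · · ·
T1:
  2·area = 24  (B↔C swapped to make it positive)
  edge (12, 10)→(16, 2): d=(4,-8) top-left  bias=+0
  edge (16, 2)→(20, 0): d=(4,-2) top-left  bias=+0
  edge (20, 0)→(12, 10): d=(-8,10) right/bottom  bias=-1
    (9,0)@(19, 1): e=[20,2,2] → #
    (10,0)@(21, 1): e=[36,6,-18] → ·
    (8,1)@(17, 3): e=[12,6,6] → #
    (9,1)@(19, 3): e=[28,10,-14] → ·
    (7,2)@(15, 5): e=[4,10,10] → #
    (8,2)@(17, 5): e=[20,14,-10] → ·
    (7,3)@(15, 7): e=[12,18,-6] → ·
  covered (3 px):
    · · · · · · · · · # ·
    · · · · · · · · # · ·
    · · · · · · · # · · ·
    · · · · · · · · · · ·
    · · · · · · · · · · ·
    · · · · · · · · · · ·
    · · · · · · · · · · ·
T2:
  2·area = 54
  edge (21, 3)→(6, 6): d=(-15,3) right/bottom  bias=-1
  edge (6, 6)→(8, 2): d=(2,-4) top-left  bias=+0
  edge (8, 2)→(21, 3): d=(13,1) right/bottom  bias=-1
    (4,1)@(9, 3): e=[36,6,12] → #
    (5,1)@(11, 3): e=[30,14,10] → #
    (6,1)@(13, 3): e=[24,22,8] → #
    (7,1)@(15, 3): e=[18,30,6] → #
    (8,1)@(17, 3): e=[12,38,4] → #
    (9,1)@(19, 3): e=[6,46,2] → #
    (10,1)@(21, 3): e=[0,54,0] → ·  [on edge]
    (3,2)@(7, 5): e=[12,2,40] → #
    (5,2)@(11, 5): e=[0,18,36] → ·  [on edge]
    (6,2)@(13, 5): e=[-6,26,34] → ·
    (7,2)@(15, 5): e=[-12,34,32] → ·
    (8,2)@(17, 5): e=[-18,42,30] → ·
    (0,3)@(1, 7): e=[0,-18,72] → ·  [on edge]
  covered (8 px):
    · · · · · · · · · · ·
    · · · · # # # # # # ·
    · · · # # · · · · · ·
    · · · · · · · · · · ·
    · · · · · · · · · · ·
    · · · · · · · · · · ·
    · · · · · · · · · · ·

Final: "outside"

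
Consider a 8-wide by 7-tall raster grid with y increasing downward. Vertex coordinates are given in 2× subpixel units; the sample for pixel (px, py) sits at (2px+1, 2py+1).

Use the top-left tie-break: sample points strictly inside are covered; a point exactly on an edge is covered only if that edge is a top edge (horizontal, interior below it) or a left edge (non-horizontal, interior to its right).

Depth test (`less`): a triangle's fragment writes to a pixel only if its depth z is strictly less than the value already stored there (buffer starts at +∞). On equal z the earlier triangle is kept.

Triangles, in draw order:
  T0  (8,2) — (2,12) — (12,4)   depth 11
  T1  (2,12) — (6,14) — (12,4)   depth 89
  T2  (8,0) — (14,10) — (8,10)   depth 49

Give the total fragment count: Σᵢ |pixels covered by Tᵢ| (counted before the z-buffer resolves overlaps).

T0:
  2·area = 52  (B↔C swapped to make it positive)
  edge (8, 2)→(12, 4): d=(4,2) right/bottom  bias=-1
  edge (12, 4)→(2, 12): d=(-10,8) right/bottom  bias=-1
  edge (2, 12)→(8, 2): d=(6,-10) top-left  bias=+0
    (4,1)@(9, 3): e=[2,34,16] → X
    (5,1)@(11, 3): e=[-2,18,36] → .
    (3,2)@(7, 5): e=[14,30,8] → X
    (5,2)@(11, 5): e=[6,-2,48] → .
    (2,3)@(5, 7): e=[26,26,0] → X  [on edge]
    (4,3)@(9, 7): e=[18,-6,40] → .
    (2,4)@(5, 9): e=[34,6,12] → X
    (3,4)@(7, 9): e=[30,-10,32] → .
    (1,5)@(3, 11): e=[46,2,4] → X
    (2,5)@(5, 11): e=[42,-14,24] → .
    (1,6)@(3, 13): e=[54,-18,16] → .
  covered (7 px):
    . . . . . . . .
    . . . . X . . .
    . . . X X . . .
    . . X X . . . .
    . . X . . . . .
    . X . . . . . .
    . . . . . . . .
T1:
  2·area = 52  (B↔C swapped to make it positive)
  edge (2, 12)→(12, 4): d=(10,-8) top-left  bias=+0
  edge (12, 4)→(6, 14): d=(-6,10) right/bottom  bias=-1
  edge (6, 14)→(2, 12): d=(-4,-2) top-left  bias=+0
    (5,2)@(11, 5): e=[2,4,46] → X
    (6,2)@(13, 5): e=[18,-16,50] → .
    (4,3)@(9, 7): e=[6,12,34] → X
    (5,3)@(11, 7): e=[22,-8,38] → .
    (3,4)@(7, 9): e=[10,20,22] → X
    (4,4)@(9, 9): e=[26,0,26] → .  [on edge]
    (2,5)@(5, 11): e=[14,28,10] → X
    (4,5)@(9, 11): e=[46,-12,18] → .
    (2,6)@(5, 13): e=[34,16,2] → X
    (3,6)@(7, 13): e=[50,-4,6] → .
  covered (6 px):
    . . . . . . . .
    . . . . . . . .
    . . . . . X . .
    . . . . X . . .
    . . . X . . . .
    . . X X . . . .
    . . X . . . . .
T2:
  2·area = 60
  edge (8, 0)→(14, 10): d=(6,10) right/bottom  bias=-1
  edge (14, 10)→(8, 10): d=(-6,0) right/bottom  bias=-1
  edge (8, 10)→(8, 0): d=(0,-10) top-left  bias=+0
    (4,1)@(9, 3): e=[8,42,10] → X
    (5,1)@(11, 3): e=[-12,42,30] → .
    (4,2)@(9, 5): e=[20,30,10] → X
    (5,2)@(11, 5): e=[0,30,30] → .  [on edge]
    (4,3)@(9, 7): e=[32,18,10] → X
    (5,3)@(11, 7): e=[12,18,30] → X
    (6,3)@(13, 7): e=[-8,18,50] → .
    (4,4)@(9, 9): e=[44,6,10] → X
    (6,4)@(13, 9): e=[4,6,50] → X
    (7,4)@(15, 9): e=[-16,6,70] → .
    (4,5)@(9, 11): e=[56,-6,10] → .
    (5,5)@(11, 11): e=[36,-6,30] → .
  covered (7 px):
    . . . . . . . .
    . . . . X . . .
    . . . . X . . .
    . . . . X X . .
    . . . . X X X .
    . . . . . . . .
    . . . . . . . .

Answer: 20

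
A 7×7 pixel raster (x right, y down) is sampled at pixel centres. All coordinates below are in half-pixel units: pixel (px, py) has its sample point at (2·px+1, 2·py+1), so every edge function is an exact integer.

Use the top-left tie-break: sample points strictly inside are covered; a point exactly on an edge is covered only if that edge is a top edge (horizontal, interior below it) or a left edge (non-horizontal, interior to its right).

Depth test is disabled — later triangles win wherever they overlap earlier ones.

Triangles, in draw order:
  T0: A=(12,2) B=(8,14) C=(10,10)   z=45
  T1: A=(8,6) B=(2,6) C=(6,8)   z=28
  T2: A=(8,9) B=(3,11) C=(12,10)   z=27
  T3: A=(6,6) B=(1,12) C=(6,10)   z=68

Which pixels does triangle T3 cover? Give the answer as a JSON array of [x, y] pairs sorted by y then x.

T0:
  2·area = 8  (B↔C swapped to make it positive)
  edge (12, 2)→(10, 10): d=(-2,8) right/bottom  bias=-1
  edge (10, 10)→(8, 14): d=(-2,4) right/bottom  bias=-1
  edge (8, 14)→(12, 2): d=(4,-12) top-left  bias=+0
    (5,2)@(11, 5): e=[2,6,0] → #  [on edge]
    (6,2)@(13, 5): e=[-14,-2,24] → ·
    (5,3)@(11, 7): e=[-2,2,8] → ·
    (4,5)@(9, 11): e=[6,2,0] → #  [on edge]
    (5,5)@(11, 11): e=[-10,-6,24] → ·
    (4,6)@(9, 13): e=[2,-2,8] → ·
  covered (2 px):
    · · · · · · ·
    · · · · · · ·
    · · · · · # ·
    · · · · · · ·
    · · · · · · ·
    · · · · # · ·
    · · · · · · ·
T1:
  2·area = 12  (B↔C swapped to make it positive)
  edge (8, 6)→(6, 8): d=(-2,2) right/bottom  bias=-1
  edge (6, 8)→(2, 6): d=(-4,-2) top-left  bias=+0
  edge (2, 6)→(8, 6): d=(6,0) top-left  bias=+0
    (6,0)@(13, 1): e=[0,42,-30] → ·  [on edge]
    (5,1)@(11, 3): e=[0,30,-18] → ·  [on edge]
    (4,2)@(9, 5): e=[0,18,-6] → ·  [on edge]
    (2,3)@(5, 7): e=[4,2,6] → #
    (3,3)@(7, 7): e=[0,6,6] → ·  [on edge]
    (2,4)@(5, 9): e=[0,-6,18] → ·  [on edge]
    (1,5)@(3, 11): e=[0,-18,30] → ·  [on edge]
    (0,6)@(1, 13): e=[0,-30,42] → ·  [on edge]
  covered (1 px):
    · · · · · · ·
    · · · · · · ·
    · · · · · · ·
    · · # · · · ·
    · · · · · · ·
    · · · · · · ·
    · · · · · · ·
T2:
  2·area = 13  (B↔C swapped to make it positive)
  edge (8, 9)→(12, 10): d=(4,1) right/bottom  bias=-1
  edge (12, 10)→(3, 11): d=(-9,1) right/bottom  bias=-1
  edge (3, 11)→(8, 9): d=(5,-2) top-left  bias=+0
    (6,3)@(13, 7): e=[-13,26,0] → ·  [on edge]
    (1,5)@(3, 11): e=[13,0,0] → ·  [on edge]
  covered (0 px):
    · · · · · · ·
    · · · · · · ·
    · · · · · · ·
    · · · · · · ·
    · · · · · · ·
    · · · · · · ·
    · · · · · · ·
T3:
  2·area = 20  (B↔C swapped to make it positive)
  edge (6, 6)→(6, 10): d=(0,4) right/bottom  bias=-1
  edge (6, 10)→(1, 12): d=(-5,2) right/bottom  bias=-1
  edge (1, 12)→(6, 6): d=(5,-6) top-left  bias=+0
    (2,4)@(5, 9): e=[4,7,9] → #
    (3,4)@(7, 9): e=[-4,3,21] → ·
    (1,5)@(3, 11): e=[12,1,7] → #
    (2,5)@(5, 11): e=[4,-3,19] → ·
    (1,6)@(3, 13): e=[12,-9,17] → ·
  covered (2 px):
    · · · · · · ·
    · · · · · · ·
    · · · · · · ·
    · · · · · · ·
    · · # · · · ·
    · # · · · · ·
    · · · · · · ·

Final: [[2,4],[1,5]]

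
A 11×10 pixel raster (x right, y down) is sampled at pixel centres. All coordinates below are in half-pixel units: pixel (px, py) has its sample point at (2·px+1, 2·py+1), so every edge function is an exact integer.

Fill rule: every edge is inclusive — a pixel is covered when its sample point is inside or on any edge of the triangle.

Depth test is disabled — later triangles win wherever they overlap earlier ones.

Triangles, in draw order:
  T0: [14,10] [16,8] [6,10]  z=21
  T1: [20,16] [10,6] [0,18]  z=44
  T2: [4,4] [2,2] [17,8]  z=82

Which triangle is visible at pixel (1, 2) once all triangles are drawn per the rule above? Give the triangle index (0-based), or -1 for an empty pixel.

T0:
  2·area = 16  (B↔C swapped to make it positive)
  edge (14, 10)→(6, 10): d=(-8,0) inclusive
  edge (6, 10)→(16, 8): d=(10,-2) inclusive
  edge (16, 8)→(14, 10): d=(-2,2) inclusive
    (10,1)@(21, 3): e=[56,-40,0] → ·  [on edge]
    (9,2)@(19, 5): e=[40,-24,0] → ·  [on edge]
    (8,3)@(17, 7): e=[24,-8,0] → ·  [on edge]
    (10,3)@(21, 7): e=[24,0,-8] → ·  [on edge]
    (5,4)@(11, 9): e=[8,0,8] → █  [on edge]
    (6,4)@(13, 9): e=[8,4,4] → █
    (7,4)@(15, 9): e=[8,8,0] → █  [on edge]
    (8,4)@(17, 9): e=[8,12,-4] → ·
    (0,5)@(1, 11): e=[-8,0,24] → ·  [on edge]
    (5,5)@(11, 11): e=[-8,20,4] → ·
    (6,5)@(13, 11): e=[-8,24,0] → ·  [on edge]
    (7,5)@(15, 11): e=[-8,28,-4] → ·
    (5,6)@(11, 13): e=[-24,40,0] → ·  [on edge]
    (4,7)@(9, 15): e=[-40,56,0] → ·  [on edge]
    (3,8)@(7, 17): e=[-56,72,0] → ·  [on edge]
    (2,9)@(5, 19): e=[-72,88,0] → ·  [on edge]
  covered (3 px):
    · · · · · · · · · · ·
    · · · · · · · · · · ·
    · · · · · · · · · · ·
    · · · · · · · · · · ·
    · · · · · █ █ █ · · ·
    · · · · · · · · · · ·
    · · · · · · · · · · ·
    · · · · · · · · · · ·
    · · · · · · · · · · ·
    · · · · · · · · · · ·
T1:
  2·area = 220  (B↔C swapped to make it positive)
  edge (20, 16)→(0, 18): d=(-20,2) inclusive
  edge (0, 18)→(10, 6): d=(10,-12) inclusive
  edge (10, 6)→(20, 16): d=(10,10) inclusive
    (2,0)@(5, 1): e=[330,-110,0] → ·  [on edge]
    (3,1)@(7, 3): e=[286,-66,0] → ·  [on edge]
    (4,2)@(9, 5): e=[242,-22,0] → ·  [on edge]
    (5,3)@(11, 7): e=[198,22,0] → █  [on edge]
    (6,3)@(13, 7): e=[194,46,-20] → ·
    (4,4)@(9, 9): e=[162,18,40] → █
    (6,4)@(13, 9): e=[154,66,0] → █  [on edge]
    (7,4)@(15, 9): e=[150,90,-20] → ·
    (3,5)@(7, 11): e=[126,14,80] → █
    (7,5)@(15, 11): e=[110,110,0] → █  [on edge]
    (8,5)@(17, 11): e=[106,134,-20] → ·
    (2,6)@(5, 13): e=[90,10,120] → █
    (8,6)@(17, 13): e=[66,154,0] → █  [on edge]
    (9,7)@(19, 15): e=[22,198,0] → █  [on edge]
    (10,8)@(21, 17): e=[-22,242,0] → ·  [on edge]
  covered (30 px):
    · · · · · · · · · · ·
    · · · · · · · · · · ·
    · · · · · · · · · · ·
    · · · · · █ · · · · ·
    · · · · █ █ █ · · · ·
    · · · █ █ █ █ █ · · ·
    · · █ █ █ █ █ █ █ · ·
    · █ █ █ █ █ █ █ █ █ ·
    █ █ █ █ █ · · · · · ·
    · · · · · · · · · · ·
T2:
  2·area = 18
  edge (4, 4)→(2, 2): d=(-2,-2) inclusive
  edge (2, 2)→(17, 8): d=(15,6) inclusive
  edge (17, 8)→(4, 4): d=(-13,-4) inclusive
    (0,0)@(1, 1): e=[0,-9,27] → ·  [on edge]
    (1,1)@(3, 3): e=[0,9,9] → █  [on edge]
    (2,1)@(5, 3): e=[4,-3,17] → ·
    (1,2)@(3, 5): e=[-4,39,-17] → ·
    (2,2)@(5, 5): e=[0,27,-9] → ·  [on edge]
    (4,2)@(9, 5): e=[8,3,7] → █
    (5,2)@(11, 5): e=[12,-9,15] → ·
    (3,3)@(7, 7): e=[0,45,-27] → ·  [on edge]
    (4,3)@(9, 7): e=[4,33,-19] → ·
    (4,4)@(9, 9): e=[0,63,-45] → ·  [on edge]
    (5,5)@(11, 11): e=[0,81,-63] → ·  [on edge]
    (6,6)@(13, 13): e=[0,99,-81] → ·  [on edge]
    (7,7)@(15, 15): e=[0,117,-99] → ·  [on edge]
    (8,8)@(17, 17): e=[0,135,-117] → ·  [on edge]
    (9,9)@(19, 19): e=[0,153,-135] → ·  [on edge]
  covered (2 px):
    · · · · · · · · · · ·
    · █ · · · · · · · · ·
    · · · · █ · · · · · ·
    · · · · · · · · · · ·
    · · · · · · · · · · ·
    · · · · · · · · · · ·
    · · · · · · · · · · ·
    · · · · · · · · · · ·
    · · · · · · · · · · ·
    · · · · · · · · · · ·

Z-buffer (winner per pixel, '.' = empty):
  . . . . . . . . . . .
  . 2 . . . . . . . . .
  . . . . 2 . . . . . .
  . . . . . 1 . . . . .
  . . . . 1 1 1 0 . . .
  . . . 1 1 1 1 1 . . .
  . . 1 1 1 1 1 1 1 . .
  . 1 1 1 1 1 1 1 1 1 .
  1 1 1 1 1 . . . . . .
  . . . . . . . . . . .

Answer: -1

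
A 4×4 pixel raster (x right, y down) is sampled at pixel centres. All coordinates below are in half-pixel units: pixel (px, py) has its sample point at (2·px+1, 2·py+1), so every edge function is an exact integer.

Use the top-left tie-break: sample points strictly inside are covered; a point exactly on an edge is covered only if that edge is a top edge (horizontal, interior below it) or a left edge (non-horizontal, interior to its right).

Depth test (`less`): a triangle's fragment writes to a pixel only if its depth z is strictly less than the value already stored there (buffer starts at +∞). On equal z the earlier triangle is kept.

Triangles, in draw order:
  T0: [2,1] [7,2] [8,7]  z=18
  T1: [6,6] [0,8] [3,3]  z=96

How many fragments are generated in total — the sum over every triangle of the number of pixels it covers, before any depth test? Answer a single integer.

T0:
  2·area = 24
  edge (2, 1)→(7, 2): d=(5,1) right/bottom  bias=-1
  edge (7, 2)→(8, 7): d=(1,5) right/bottom  bias=-1
  edge (8, 7)→(2, 1): d=(-6,-6) top-left  bias=+0
    (2,1)@(5, 3): e=[7,11,6] → █
    (3,1)@(7, 3): e=[5,1,18] → █
    (2,2)@(5, 5): e=[17,13,-6] → ·
    (3,2)@(7, 5): e=[15,3,6] → █
    (3,3)@(7, 7): e=[25,5,-6] → ·
  covered (3 px):
    · · · ·
    · · █ █
    · · · █
    · · · ·
T1:
  2·area = 24
  edge (6, 6)→(0, 8): d=(-6,2) right/bottom  bias=-1
  edge (0, 8)→(3, 3): d=(3,-5) top-left  bias=+0
  edge (3, 3)→(6, 6): d=(3,3) right/bottom  bias=-1
    (0,0)@(1, 1): e=[40,-16,0] → ·  [on edge]
    (1,1)@(3, 3): e=[24,0,0] → ·  [on edge]
    (1,2)@(3, 5): e=[12,6,6] → █
    (2,2)@(5, 5): e=[8,16,0] → ·  [on edge]
    (0,3)@(1, 7): e=[4,2,18] → █
    (1,3)@(3, 7): e=[0,12,12] → ·  [on edge]
    (3,3)@(7, 7): e=[-8,32,0] → ·  [on edge]
  covered (2 px):
    · · · ·
    · · · ·
    · █ · ·
    █ · · ·

Answer: 5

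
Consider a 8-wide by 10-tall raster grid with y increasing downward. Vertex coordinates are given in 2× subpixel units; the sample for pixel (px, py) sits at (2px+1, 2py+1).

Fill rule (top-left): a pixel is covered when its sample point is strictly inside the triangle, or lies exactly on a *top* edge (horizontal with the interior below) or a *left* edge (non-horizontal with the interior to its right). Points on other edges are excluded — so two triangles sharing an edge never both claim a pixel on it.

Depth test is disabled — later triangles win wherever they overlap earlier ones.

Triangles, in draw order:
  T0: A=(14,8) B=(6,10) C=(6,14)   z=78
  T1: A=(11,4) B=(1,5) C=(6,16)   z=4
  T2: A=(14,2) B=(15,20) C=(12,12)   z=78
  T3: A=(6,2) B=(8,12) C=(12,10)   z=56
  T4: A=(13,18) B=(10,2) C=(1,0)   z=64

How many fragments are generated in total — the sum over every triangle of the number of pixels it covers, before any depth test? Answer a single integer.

T0:
  2·area = 32  (B↔C swapped to make it positive)
  edge (14, 8)→(6, 14): d=(-8,6) right/bottom  bias=-1
  edge (6, 14)→(6, 10): d=(0,-4) top-left  bias=+0
  edge (6, 10)→(14, 8): d=(8,-2) top-left  bias=+0
    (5,4)@(11, 9): e=[10,20,2] → #
    (6,4)@(13, 9): e=[-2,28,6] → ·
    (3,5)@(7, 11): e=[18,4,10] → #
    (4,5)@(9, 11): e=[6,12,14] → #
    (5,5)@(11, 11): e=[-6,20,18] → ·
    (3,6)@(7, 13): e=[2,4,26] → #
    (4,6)@(9, 13): e=[-10,12,30] → ·
    (3,7)@(7, 15): e=[-14,4,42] → ·
  covered (4 px):
    · · · · · · · ·
    · · · · · · · ·
    · · · · · · · ·
    · · · · · · · ·
    · · · · · # · ·
    · · · # # · · ·
    · · · # · · · ·
    · · · · · · · ·
    · · · · · · · ·
    · · · · · · · ·
T1:
  2·area = 115  (B↔C swapped to make it positive)
  edge (11, 4)→(6, 16): d=(-5,12) right/bottom  bias=-1
  edge (6, 16)→(1, 5): d=(-5,-11) top-left  bias=+0
  edge (1, 5)→(11, 4): d=(10,-1) top-left  bias=+0
    (0,2)@(1, 5): e=[115,0,0] → #  [on edge]
    (1,2)@(3, 5): e=[91,22,2] → #
    (2,2)@(5, 5): e=[67,44,4] → #
    (3,2)@(7, 5): e=[43,66,6] → #
    (4,2)@(9, 5): e=[19,88,8] → #
    (5,2)@(11, 5): e=[-5,110,10] → ·
    (0,3)@(1, 7): e=[105,-10,20] → ·
    (1,3)@(3, 7): e=[81,12,22] → #
    (5,3)@(11, 7): e=[-15,100,30] → ·
    (1,4)@(3, 9): e=[71,2,42] → #
    (4,4)@(9, 9): e=[-1,68,48] → ·
    (1,5)@(3, 11): e=[61,-8,62] → ·
  covered (16 px):
    · · · · · · · ·
    · · · · · · · ·
    # # # # # · · ·
    · # # # # · · ·
    · # # # · · · ·
    · · # # · · · ·
    · · # # · · · ·
    · · · · · · · ·
    · · · · · · · ·
    · · · · · · · ·
T2:
  2·area = 46
  edge (14, 2)→(15, 20): d=(1,18) right/bottom  bias=-1
  edge (15, 20)→(12, 12): d=(-3,-8) top-left  bias=+0
  edge (12, 12)→(14, 2): d=(2,-10) top-left  bias=+0
    (6,3)@(13, 7): e=[23,23,0] → #  [on edge]
    (7,3)@(15, 7): e=[-13,39,20] → ·
    (6,4)@(13, 9): e=[25,17,4] → #
    (7,4)@(15, 9): e=[-11,33,24] → ·
    (6,5)@(13, 11): e=[27,11,8] → #
    (7,5)@(15, 11): e=[-9,27,28] → ·
    (6,6)@(13, 13): e=[29,5,12] → #
    (7,6)@(15, 13): e=[-7,21,32] → ·
    (6,7)@(13, 15): e=[31,-1,16] → ·
    (5,8)@(11, 17): e=[69,-23,0] → ·  [on edge]
  covered (4 px):
    · · · · · · · ·
    · · · · · · · ·
    · · · · · · · ·
    · · · · · · # ·
    · · · · · · # ·
    · · · · · · # ·
    · · · · · · # ·
    · · · · · · · ·
    · · · · · · · ·
    · · · · · · · ·
T3:
  2·area = 44  (B↔C swapped to make it positive)
  edge (6, 2)→(12, 10): d=(6,8) right/bottom  bias=-1
  edge (12, 10)→(8, 12): d=(-4,2) right/bottom  bias=-1
  edge (8, 12)→(6, 2): d=(-2,-10) top-left  bias=+0
    (3,2)@(7, 5): e=[10,30,4] → #
    (4,2)@(9, 5): e=[-6,26,24] → ·
    (3,3)@(7, 7): e=[22,22,0] → #  [on edge]
    (4,3)@(9, 7): e=[6,18,20] → #
    (5,3)@(11, 7): e=[-10,14,40] → ·
    (3,4)@(7, 9): e=[34,14,-4] → ·
    (4,4)@(9, 9): e=[18,10,16] → #
    (5,4)@(11, 9): e=[2,6,36] → #
    (6,4)@(13, 9): e=[-14,2,56] → ·
    (4,5)@(9, 11): e=[30,2,12] → #
    (5,5)@(11, 11): e=[14,-2,32] → ·
    (4,6)@(9, 13): e=[42,-6,8] → ·
    (4,8)@(9, 17): e=[66,-22,0] → ·  [on edge]
  covered (6 px):
    · · · · · · · ·
    · · · · · · · ·
    · · · # · · · ·
    · · · # # · · ·
    · · · · # # · ·
    · · · · # · · ·
    · · · · · · · ·
    · · · · · · · ·
    · · · · · · · ·
    · · · · · · · ·
T4:
  2·area = 138  (B↔C swapped to make it positive)
  edge (13, 18)→(1, 0): d=(-12,-18) top-left  bias=+0
  edge (1, 0)→(10, 2): d=(9,2) right/bottom  bias=-1
  edge (10, 2)→(13, 18): d=(3,16) right/bottom  bias=-1
    (1,0)@(3, 1): e=[24,5,109] → #
    (2,0)@(5, 1): e=[60,1,77] → #
    (3,0)@(7, 1): e=[96,-3,45] → ·
    (1,1)@(3, 3): e=[0,23,115] → #  [on edge]
    (3,1)@(7, 3): e=[72,15,51] → #
    (4,1)@(9, 3): e=[108,11,19] → #
    (5,1)@(11, 3): e=[144,7,-13] → ·
    (1,2)@(3, 5): e=[-24,41,121] → ·
    (2,2)@(5, 5): e=[12,37,89] → #
    (5,2)@(11, 5): e=[120,25,-7] → ·
    (2,3)@(5, 7): e=[-12,55,95] → ·
    (3,3)@(7, 7): e=[24,51,63] → #
    (3,4)@(7, 9): e=[0,69,69] → #  [on edge]
    (5,7)@(11, 15): e=[0,115,23] → #  [on edge]
  covered (18 px):
    · # # · · · · ·
    · # # # # · · ·
    · · # # # · · ·
    · · · # # · · ·
    · · · # # # · ·
    · · · · # # · ·
    · · · · · # · ·
    · · · · · # · ·
    · · · · · · · ·
    · · · · · · · ·

Answer: 48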